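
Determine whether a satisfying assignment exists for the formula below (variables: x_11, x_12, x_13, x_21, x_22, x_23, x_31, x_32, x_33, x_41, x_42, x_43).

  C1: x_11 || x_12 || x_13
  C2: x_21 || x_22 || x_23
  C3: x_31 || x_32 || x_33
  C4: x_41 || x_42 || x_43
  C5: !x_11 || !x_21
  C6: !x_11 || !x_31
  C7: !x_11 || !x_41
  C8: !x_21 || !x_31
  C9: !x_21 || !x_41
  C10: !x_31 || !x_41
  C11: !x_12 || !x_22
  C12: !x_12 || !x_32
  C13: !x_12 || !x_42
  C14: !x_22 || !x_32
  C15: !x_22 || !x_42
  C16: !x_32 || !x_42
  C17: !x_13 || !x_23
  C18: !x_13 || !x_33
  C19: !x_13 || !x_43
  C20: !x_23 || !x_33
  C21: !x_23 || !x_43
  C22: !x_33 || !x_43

No

Branch on x_11: set x_11 = false.
Branch on x_12: set x_12 = true.
Unit clause (!x_22) forces x_22 = false.
Unit clause (!x_32) forces x_32 = false.
Unit clause (!x_42) forces x_42 = false.
Branch on x_21: set x_21 = true.
Unit clause (!x_31) forces x_31 = false.
Unit clause (x_33) forces x_33 = true.
Unit clause (!x_41) forces x_41 = false.
Unit clause (x_43) forces x_43 = true.
Now (!x_43) is unsatisfied and unit — conflict.
Undo x_21 and try x_21 = false.
Unit clause (x_23) forces x_23 = true.
Unit clause (!x_13) forces x_13 = false.
Unit clause (!x_33) forces x_33 = false.
Unit clause (x_31) forces x_31 = true.
Unit clause (!x_41) forces x_41 = false.
Unit clause (x_43) forces x_43 = true.
Now (!x_43) is unsatisfied and unit — conflict.
Both values of x_21 lead to a conflict.
Undo x_12 and try x_12 = false.
Unit clause (x_13) forces x_13 = true.
Unit clause (!x_23) forces x_23 = false.
Unit clause (!x_33) forces x_33 = false.
Unit clause (!x_43) forces x_43 = false.
Branch on x_21: set x_21 = true.
Unit clause (!x_31) forces x_31 = false.
Unit clause (x_32) forces x_32 = true.
Unit clause (!x_41) forces x_41 = false.
Unit clause (x_42) forces x_42 = true.
Now (!x_42) is unsatisfied and unit — conflict.
Undo x_21 and try x_21 = false.
Unit clause (x_22) forces x_22 = true.
Unit clause (!x_32) forces x_32 = false.
Unit clause (x_31) forces x_31 = true.
Unit clause (!x_41) forces x_41 = false.
Unit clause (x_42) forces x_42 = true.
Now (!x_42) is unsatisfied and unit — conflict.
Both values of x_21 lead to a conflict.
Both values of x_12 lead to a conflict.
Undo x_11 and try x_11 = true.
Unit clause (!x_21) forces x_21 = false.
Unit clause (!x_31) forces x_31 = false.
Unit clause (!x_41) forces x_41 = false.
Branch on x_22: set x_22 = true.
Unit clause (!x_12) forces x_12 = false.
Unit clause (!x_32) forces x_32 = false.
Unit clause (x_33) forces x_33 = true.
Unit clause (!x_42) forces x_42 = false.
Unit clause (x_43) forces x_43 = true.
Now (!x_43) is unsatisfied and unit — conflict.
Undo x_22 and try x_22 = false.
Unit clause (x_23) forces x_23 = true.
Unit clause (!x_13) forces x_13 = false.
Unit clause (!x_33) forces x_33 = false.
Unit clause (x_32) forces x_32 = true.
Unit clause (!x_12) forces x_12 = false.
Unit clause (!x_42) forces x_42 = false.
Unit clause (x_43) forces x_43 = true.
Now (!x_43) is unsatisfied and unit — conflict.
Both values of x_22 lead to a conflict.
Both values of x_11 lead to a conflict.
No assignment satisfies every clause.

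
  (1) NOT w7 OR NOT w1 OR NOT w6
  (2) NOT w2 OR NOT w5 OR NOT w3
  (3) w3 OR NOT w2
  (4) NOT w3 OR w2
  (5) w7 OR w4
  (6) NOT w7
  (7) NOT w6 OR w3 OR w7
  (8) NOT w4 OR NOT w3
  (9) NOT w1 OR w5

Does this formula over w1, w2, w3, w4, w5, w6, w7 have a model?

From the singleton clause (NOT w7), w7 = false.
From the singleton clause (w4), w4 = true.
From the singleton clause (NOT w3), w3 = false.
From the singleton clause (NOT w2), w2 = false.
From the singleton clause (NOT w6), w6 = false.
Branch on w1: set w1 = false.
All clauses hold; w5 can take either value.
A satisfying assignment: w1: false, w2: false, w3: false, w4: true, w5: false, w6: false, w7: false.

Satisfiable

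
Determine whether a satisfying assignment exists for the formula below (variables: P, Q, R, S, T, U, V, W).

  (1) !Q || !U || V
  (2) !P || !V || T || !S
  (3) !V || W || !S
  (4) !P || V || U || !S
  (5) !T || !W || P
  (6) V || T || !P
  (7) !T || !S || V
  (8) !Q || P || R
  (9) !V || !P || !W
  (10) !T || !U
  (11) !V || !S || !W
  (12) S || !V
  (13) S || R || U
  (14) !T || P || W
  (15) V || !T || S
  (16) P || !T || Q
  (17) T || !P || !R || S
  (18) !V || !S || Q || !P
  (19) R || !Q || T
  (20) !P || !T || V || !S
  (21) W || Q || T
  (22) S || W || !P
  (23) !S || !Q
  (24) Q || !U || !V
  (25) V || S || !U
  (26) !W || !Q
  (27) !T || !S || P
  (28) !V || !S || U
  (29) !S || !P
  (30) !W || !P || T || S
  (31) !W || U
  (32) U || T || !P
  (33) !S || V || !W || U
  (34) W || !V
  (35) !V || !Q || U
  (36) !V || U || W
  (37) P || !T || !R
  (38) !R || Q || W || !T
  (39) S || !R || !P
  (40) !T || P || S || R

Yes, satisfiable

Try T = false.
Try V = false.
The clause (!P) is unit, so P = false.
Try Q = true.
The clause (!U) is unit, so U = false.
The clause (R) is unit, so R = true.
The clause (!S) is unit, so S = false.
The clause (!W) is unit, so W = false.
This assignment satisfies each clause.
A satisfying assignment: P ↦ false, Q ↦ true, R ↦ true, S ↦ false, T ↦ false, U ↦ false, V ↦ false, W ↦ false.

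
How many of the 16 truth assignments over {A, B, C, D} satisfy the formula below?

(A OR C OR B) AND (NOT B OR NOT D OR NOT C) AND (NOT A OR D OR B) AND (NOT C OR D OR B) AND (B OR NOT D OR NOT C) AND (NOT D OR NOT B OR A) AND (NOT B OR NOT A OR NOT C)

5

There are 2^4 = 16 truth assignments over (A, B, C, D).
Check each against the 7 clauses (columns in the order A, B, C, D):
  F F F F  ✗ fails (A OR C OR B)
  F F F T  ✗ fails (A OR C OR B)
  F F T F  ✗ fails (NOT C OR D OR B)
  F F T T  ✗ fails (B OR NOT D OR NOT C)
  F T F F  ✓ satisfies all
  F T F T  ✗ fails (NOT D OR NOT B OR A)
  F T T F  ✓ satisfies all
  F T T T  ✗ fails (NOT B OR NOT D OR NOT C)
  T F F F  ✗ fails (NOT A OR D OR B)
  T F F T  ✓ satisfies all
  T F T F  ✗ fails (NOT A OR D OR B)
  T F T T  ✗ fails (B OR NOT D OR NOT C)
  T T F F  ✓ satisfies all
  T T F T  ✓ satisfies all
  T T T F  ✗ fails (NOT B OR NOT A OR NOT C)
  T T T T  ✗ fails (NOT B OR NOT D OR NOT C)
5 of the 16 rows are models.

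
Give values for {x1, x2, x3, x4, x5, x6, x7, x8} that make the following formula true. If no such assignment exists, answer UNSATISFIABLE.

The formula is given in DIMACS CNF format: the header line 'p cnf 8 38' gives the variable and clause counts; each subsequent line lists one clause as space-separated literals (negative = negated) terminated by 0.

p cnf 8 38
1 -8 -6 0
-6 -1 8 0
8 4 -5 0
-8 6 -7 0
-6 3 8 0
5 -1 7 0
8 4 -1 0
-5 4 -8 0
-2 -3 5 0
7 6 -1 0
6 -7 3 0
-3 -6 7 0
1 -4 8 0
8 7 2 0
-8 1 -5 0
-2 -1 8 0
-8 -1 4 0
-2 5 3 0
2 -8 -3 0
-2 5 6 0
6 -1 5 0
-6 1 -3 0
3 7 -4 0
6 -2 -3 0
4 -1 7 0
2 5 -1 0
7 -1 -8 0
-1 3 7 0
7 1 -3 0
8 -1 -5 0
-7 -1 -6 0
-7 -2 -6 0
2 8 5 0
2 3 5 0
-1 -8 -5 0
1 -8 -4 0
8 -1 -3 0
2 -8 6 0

Case x1 = True:
Case x6 = False:
Unit clause (x7) forces x7 = True.
Unit clause (¬x8) forces x8 = False.
Unit clause (x4) forces x4 = True.
Unit clause (x3) forces x3 = True.
That conflicts with the unit clause (¬x3).
Undo x6 and try x6 = True.
Unit clause (x8) forces x8 = True.
Unit clause (x4) forces x4 = True.
Unit clause (x7) forces x7 = True.
That conflicts with the unit clause (¬x7).
Neither x6 = True nor x6 = False works.
Undo x1 and try x1 = False.
Case x8 = False:
Unit clause (¬x4) forces x4 = False.
Unit clause (¬x5) forces x5 = False.
Unit clause (x2) forces x2 = True.
Unit clause (¬x3) forces x3 = False.
That conflicts with the unit clause (x3).
Undo x8 and try x8 = True.
Unit clause (¬x6) forces x6 = False.
Unit clause (¬x7) forces x7 = False.
Unit clause (¬x5) forces x5 = False.
Unit clause (¬x2) forces x2 = False.
That conflicts with the unit clause (x2).
Neither x8 = True nor x8 = False works.
Neither x1 = True nor x1 = False works.

UNSATISFIABLE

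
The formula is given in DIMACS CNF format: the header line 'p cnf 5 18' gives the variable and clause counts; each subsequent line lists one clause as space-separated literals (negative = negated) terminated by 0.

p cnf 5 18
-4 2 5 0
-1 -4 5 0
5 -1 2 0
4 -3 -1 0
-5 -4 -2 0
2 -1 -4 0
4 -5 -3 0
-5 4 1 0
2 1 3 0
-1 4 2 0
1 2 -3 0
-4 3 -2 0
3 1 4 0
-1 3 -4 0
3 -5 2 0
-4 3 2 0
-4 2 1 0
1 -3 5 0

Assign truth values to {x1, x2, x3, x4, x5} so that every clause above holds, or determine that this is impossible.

x1: True; x2: True; x3: False; x4: False; x5: False

Case x4 = False:
Case x3 = False:
From the singleton clause (x1), x1 = True.
From the singleton clause (x2), x2 = True.
All clauses hold; x5 can take either value.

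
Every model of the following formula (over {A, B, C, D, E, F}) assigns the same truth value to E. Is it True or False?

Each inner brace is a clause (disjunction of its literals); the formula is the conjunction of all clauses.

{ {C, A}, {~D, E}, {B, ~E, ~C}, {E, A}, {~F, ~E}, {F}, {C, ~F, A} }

Suppose E = 1.
The clause (~F) is unit, so F = 0.
That conflicts with the unit clause (F).
So every satisfying assignment has E = False.

False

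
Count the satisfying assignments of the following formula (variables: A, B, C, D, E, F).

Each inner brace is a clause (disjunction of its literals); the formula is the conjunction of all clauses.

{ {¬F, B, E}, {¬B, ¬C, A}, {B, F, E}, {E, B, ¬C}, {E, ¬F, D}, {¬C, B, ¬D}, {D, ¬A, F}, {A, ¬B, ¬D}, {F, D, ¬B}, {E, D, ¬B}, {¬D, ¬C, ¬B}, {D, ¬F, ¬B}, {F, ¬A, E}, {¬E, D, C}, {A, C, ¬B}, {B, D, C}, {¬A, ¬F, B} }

There are 2^6 = 64 truth assignments over (A, B, C, D, E, F).
Split on F. With F = True, the clauses containing F are satisfied and ¬F drops from the rest; 4 of the 2^5 = 32 assignments to the other variables satisfy what remains.
With F = False, by the same count on the reduced clause set, 4 assignments work.
(One model: A=F, B=F, C=F, D=T, E=T, F=F.)
Total: 4 + 4 = 8.

8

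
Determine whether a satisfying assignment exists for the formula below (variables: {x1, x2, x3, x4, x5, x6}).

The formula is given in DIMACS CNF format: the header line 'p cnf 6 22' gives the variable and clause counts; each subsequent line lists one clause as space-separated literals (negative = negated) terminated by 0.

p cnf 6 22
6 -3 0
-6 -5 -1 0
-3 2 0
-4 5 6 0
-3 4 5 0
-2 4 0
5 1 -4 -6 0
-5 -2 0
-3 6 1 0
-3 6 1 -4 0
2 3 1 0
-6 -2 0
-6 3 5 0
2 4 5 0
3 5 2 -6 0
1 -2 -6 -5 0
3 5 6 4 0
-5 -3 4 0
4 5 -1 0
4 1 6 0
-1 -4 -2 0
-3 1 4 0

Yes

Case x6 = False:
From the singleton clause (¬x3), x3 = False.
Case x4 = True:
From the singleton clause (x5), x5 = True.
From the singleton clause (¬x2), x2 = False.
From the singleton clause (x1), x1 = True.
Every clause now holds.
A satisfying assignment: x1 ↦ True,  x2 ↦ False,  x3 ↦ False,  x4 ↦ True,  x5 ↦ True,  x6 ↦ False.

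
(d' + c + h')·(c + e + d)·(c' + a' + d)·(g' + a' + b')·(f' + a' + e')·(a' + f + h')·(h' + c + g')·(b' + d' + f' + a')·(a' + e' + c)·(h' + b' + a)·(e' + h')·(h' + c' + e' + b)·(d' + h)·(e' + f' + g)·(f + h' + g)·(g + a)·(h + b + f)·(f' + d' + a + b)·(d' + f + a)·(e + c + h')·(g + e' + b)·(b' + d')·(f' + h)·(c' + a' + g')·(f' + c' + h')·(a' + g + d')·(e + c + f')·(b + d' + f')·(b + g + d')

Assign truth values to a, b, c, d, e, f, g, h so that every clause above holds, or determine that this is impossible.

Branch on e: set e = 0.
Branch on c: set c = 1.
Branch on a: set a = 0.
(g) alone gives g = 1.
Branch on h: set h = 1.
(b') alone gives b = 0.
(f') alone gives f = 0.
(d') alone gives d = 0.
Every clause now holds.

a: 0, b: 0, c: 1, d: 0, e: 0, f: 0, g: 1, h: 1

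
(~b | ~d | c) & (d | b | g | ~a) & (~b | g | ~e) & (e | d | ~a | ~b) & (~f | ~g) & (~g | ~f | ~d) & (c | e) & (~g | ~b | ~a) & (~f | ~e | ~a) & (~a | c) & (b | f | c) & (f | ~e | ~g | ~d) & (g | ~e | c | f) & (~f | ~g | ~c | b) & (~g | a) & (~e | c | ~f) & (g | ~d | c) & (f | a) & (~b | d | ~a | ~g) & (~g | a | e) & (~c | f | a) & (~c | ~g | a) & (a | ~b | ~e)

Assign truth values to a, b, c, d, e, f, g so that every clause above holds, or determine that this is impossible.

a: 1, b: 0, c: 1, d: 0, e: 0, f: 0, g: 1

Branch on f: set f = 0.
Unit clause (a) forces a = 1.
Unit clause (c) forces c = 1.
Branch on g: set g = 1.
Unit clause (~b) forces b = 0.
Branch on e: set e = 0.
All clauses hold; d can take either value.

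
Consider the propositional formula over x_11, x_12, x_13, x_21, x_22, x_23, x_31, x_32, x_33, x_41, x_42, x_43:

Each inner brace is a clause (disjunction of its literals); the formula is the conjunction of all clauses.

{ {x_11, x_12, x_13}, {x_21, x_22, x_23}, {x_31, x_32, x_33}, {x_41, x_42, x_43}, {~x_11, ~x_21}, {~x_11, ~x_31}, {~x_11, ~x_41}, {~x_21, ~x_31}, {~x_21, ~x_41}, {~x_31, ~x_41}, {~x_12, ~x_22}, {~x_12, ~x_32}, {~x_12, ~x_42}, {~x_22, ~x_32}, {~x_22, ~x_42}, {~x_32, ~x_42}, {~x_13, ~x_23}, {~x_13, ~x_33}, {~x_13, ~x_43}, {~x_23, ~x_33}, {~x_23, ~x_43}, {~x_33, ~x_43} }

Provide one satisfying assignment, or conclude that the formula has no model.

UNSATISFIABLE

Case x_11 = 0:
Case x_12 = 1:
(~x_22) alone gives x_22 = 0.
(~x_32) alone gives x_32 = 0.
(~x_42) alone gives x_42 = 0.
Case x_21 = 1:
(~x_31) alone gives x_31 = 0.
(x_33) alone gives x_33 = 1.
(~x_41) alone gives x_41 = 0.
(x_43) alone gives x_43 = 1.
But (~x_43) is also a unit clause — contradiction.
Backtrack on x_21: now try x_21 = 0.
(x_23) alone gives x_23 = 1.
(~x_13) alone gives x_13 = 0.
(~x_33) alone gives x_33 = 0.
(x_31) alone gives x_31 = 1.
(~x_41) alone gives x_41 = 0.
(x_43) alone gives x_43 = 1.
But (~x_43) is also a unit clause — contradiction.
Either choice for x_21 ends in contradiction.
Backtrack on x_12: now try x_12 = 0.
(x_13) alone gives x_13 = 1.
(~x_23) alone gives x_23 = 0.
(~x_33) alone gives x_33 = 0.
(~x_43) alone gives x_43 = 0.
Case x_21 = 1:
(~x_31) alone gives x_31 = 0.
(x_32) alone gives x_32 = 1.
(~x_41) alone gives x_41 = 0.
(x_42) alone gives x_42 = 1.
But (~x_42) is also a unit clause — contradiction.
Backtrack on x_21: now try x_21 = 0.
(x_22) alone gives x_22 = 1.
(~x_32) alone gives x_32 = 0.
(x_31) alone gives x_31 = 1.
(~x_41) alone gives x_41 = 0.
(x_42) alone gives x_42 = 1.
But (~x_42) is also a unit clause — contradiction.
Either choice for x_21 ends in contradiction.
Either choice for x_12 ends in contradiction.
Backtrack on x_11: now try x_11 = 1.
(~x_21) alone gives x_21 = 0.
(~x_31) alone gives x_31 = 0.
(~x_41) alone gives x_41 = 0.
Case x_22 = 1:
(~x_12) alone gives x_12 = 0.
(~x_32) alone gives x_32 = 0.
(x_33) alone gives x_33 = 1.
(~x_42) alone gives x_42 = 0.
(x_43) alone gives x_43 = 1.
But (~x_43) is also a unit clause — contradiction.
Backtrack on x_22: now try x_22 = 0.
(x_23) alone gives x_23 = 1.
(~x_13) alone gives x_13 = 0.
(~x_33) alone gives x_33 = 0.
(x_32) alone gives x_32 = 1.
(~x_12) alone gives x_12 = 0.
(~x_42) alone gives x_42 = 0.
(x_43) alone gives x_43 = 1.
But (~x_43) is also a unit clause — contradiction.
Either choice for x_22 ends in contradiction.
Either choice for x_11 ends in contradiction.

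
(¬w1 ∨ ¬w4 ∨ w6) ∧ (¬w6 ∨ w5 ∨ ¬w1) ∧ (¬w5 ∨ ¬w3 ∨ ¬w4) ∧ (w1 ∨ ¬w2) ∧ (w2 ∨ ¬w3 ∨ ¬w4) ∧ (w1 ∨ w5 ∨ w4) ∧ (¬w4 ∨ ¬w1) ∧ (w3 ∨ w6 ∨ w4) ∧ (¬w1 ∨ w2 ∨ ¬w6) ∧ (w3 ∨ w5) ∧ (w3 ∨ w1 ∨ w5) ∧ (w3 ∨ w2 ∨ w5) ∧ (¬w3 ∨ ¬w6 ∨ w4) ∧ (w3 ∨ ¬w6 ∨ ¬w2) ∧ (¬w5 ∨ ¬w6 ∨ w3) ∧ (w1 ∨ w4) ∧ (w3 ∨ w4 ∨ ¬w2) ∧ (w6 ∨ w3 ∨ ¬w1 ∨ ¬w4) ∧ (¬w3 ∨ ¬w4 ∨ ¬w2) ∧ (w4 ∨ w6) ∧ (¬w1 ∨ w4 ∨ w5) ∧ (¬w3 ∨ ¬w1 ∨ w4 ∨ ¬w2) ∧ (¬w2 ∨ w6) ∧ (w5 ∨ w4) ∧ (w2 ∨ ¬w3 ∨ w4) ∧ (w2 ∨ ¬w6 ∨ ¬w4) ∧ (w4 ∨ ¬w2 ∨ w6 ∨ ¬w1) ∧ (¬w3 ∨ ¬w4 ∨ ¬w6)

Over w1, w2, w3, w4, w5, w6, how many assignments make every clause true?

1

There are 2^6 = 64 truth assignments over (w1, w2, w3, w4, w5, w6).
Split on w5. With w5 = True, the clauses containing w5 are satisfied and ¬w5 drops from the rest; 1 of the 2^5 = 32 assignments to the other variables satisfy what remains.
With w5 = False, by the same count on the reduced clause set, 0 assignments work.
(One model: w1=F, w2=F, w3=F, w4=T, w5=T, w6=F.)
Total: 1 + 0 = 1.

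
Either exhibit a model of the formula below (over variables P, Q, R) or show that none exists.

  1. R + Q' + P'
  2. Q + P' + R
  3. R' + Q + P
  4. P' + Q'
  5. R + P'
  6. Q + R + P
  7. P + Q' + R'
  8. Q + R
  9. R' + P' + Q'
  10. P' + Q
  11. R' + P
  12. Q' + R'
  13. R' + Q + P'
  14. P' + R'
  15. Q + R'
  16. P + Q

Case P = 0:
The clause (R') is unit, so R = 0.
The clause (Q) is unit, so Q = 1.
This assignment satisfies each clause.

P ↦ 0,  Q ↦ 1,  R ↦ 0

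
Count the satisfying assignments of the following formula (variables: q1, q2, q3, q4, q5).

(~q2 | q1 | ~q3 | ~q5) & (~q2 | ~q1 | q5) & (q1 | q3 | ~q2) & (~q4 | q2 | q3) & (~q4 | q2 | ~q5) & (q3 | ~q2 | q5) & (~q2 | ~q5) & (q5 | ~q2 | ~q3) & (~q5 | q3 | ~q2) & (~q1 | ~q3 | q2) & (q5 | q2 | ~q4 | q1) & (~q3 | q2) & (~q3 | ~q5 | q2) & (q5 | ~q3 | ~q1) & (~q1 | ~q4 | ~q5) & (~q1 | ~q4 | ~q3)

4

There are 2^5 = 32 truth assignments over (q1, q2, q3, q4, q5).
Split on q1. With q1 = 1, the clauses containing q1 are satisfied and ~q1 drops from the rest; 2 of the 2^4 = 16 assignments to the other variables satisfy what remains.
With q1 = 0, by the same count on the reduced clause set, 2 assignments work.
(One model: q1=F, q2=F, q3=F, q4=F, q5=F.)
Total: 2 + 2 = 4.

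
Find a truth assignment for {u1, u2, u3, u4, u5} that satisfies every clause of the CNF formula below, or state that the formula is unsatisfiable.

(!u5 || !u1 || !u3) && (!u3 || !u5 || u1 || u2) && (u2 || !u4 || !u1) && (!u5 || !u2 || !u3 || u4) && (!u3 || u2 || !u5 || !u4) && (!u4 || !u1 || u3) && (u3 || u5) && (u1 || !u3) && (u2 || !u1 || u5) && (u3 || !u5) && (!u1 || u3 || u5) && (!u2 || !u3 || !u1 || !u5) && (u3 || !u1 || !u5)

Case u3 = true:
From the singleton clause (u1), u1 = true.
From the singleton clause (!u5), u5 = false.
From the singleton clause (u2), u2 = true.
No clause remains; u4 is free.

u1 ↦ true; u2 ↦ true; u3 ↦ true; u4 ↦ true; u5 ↦ false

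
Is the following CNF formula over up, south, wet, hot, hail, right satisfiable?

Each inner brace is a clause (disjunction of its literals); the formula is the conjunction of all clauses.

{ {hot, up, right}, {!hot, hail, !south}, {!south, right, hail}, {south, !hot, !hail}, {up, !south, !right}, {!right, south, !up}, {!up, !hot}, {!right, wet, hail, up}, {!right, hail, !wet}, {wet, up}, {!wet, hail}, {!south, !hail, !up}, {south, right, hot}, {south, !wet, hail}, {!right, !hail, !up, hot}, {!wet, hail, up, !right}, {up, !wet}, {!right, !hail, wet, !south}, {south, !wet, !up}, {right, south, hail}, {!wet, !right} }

Satisfiable

Suppose up = true.
From the singleton clause (!hot), hot = false.
Suppose right = true.
From the singleton clause (south), south = true.
From the singleton clause (!hail), hail = false.
From the singleton clause (!wet), wet = false.
Every clause now holds.
A satisfying assignment: up: true; south: true; wet: false; hot: false; hail: false; right: true.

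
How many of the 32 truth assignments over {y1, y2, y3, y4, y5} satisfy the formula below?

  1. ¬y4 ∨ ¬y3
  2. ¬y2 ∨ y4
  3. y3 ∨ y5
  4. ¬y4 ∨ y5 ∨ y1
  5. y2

There are 2^5 = 32 truth assignments over (y1, y2, y3, y4, y5).
Split on y4. With y4 = True, the clauses containing y4 are satisfied and ¬y4 drops from the rest; 2 of the 2^4 = 16 assignments to the other variables satisfy what remains.
With y4 = False, by the same count on the reduced clause set, 0 assignments work.
(One model: y1=F, y2=T, y3=F, y4=T, y5=T.)
Total: 2 + 0 = 2.

2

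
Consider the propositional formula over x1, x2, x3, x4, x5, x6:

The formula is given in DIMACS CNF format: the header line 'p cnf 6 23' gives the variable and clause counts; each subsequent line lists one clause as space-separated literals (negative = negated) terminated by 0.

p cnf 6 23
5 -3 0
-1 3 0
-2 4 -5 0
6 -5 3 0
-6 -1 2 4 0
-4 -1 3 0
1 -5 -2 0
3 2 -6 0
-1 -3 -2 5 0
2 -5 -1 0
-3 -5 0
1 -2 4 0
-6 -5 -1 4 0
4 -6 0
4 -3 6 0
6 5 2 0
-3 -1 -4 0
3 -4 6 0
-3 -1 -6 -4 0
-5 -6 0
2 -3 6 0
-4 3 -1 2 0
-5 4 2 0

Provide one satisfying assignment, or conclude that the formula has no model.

Case x5 = False:
Unit clause (¬x3) forces x3 = False.
Unit clause (¬x1) forces x1 = False.
Case x2 = True:
Unit clause (x4) forces x4 = True.
Unit clause (x6) forces x6 = True.
Every clause now holds.

x1: False; x2: True; x3: False; x4: True; x5: False; x6: True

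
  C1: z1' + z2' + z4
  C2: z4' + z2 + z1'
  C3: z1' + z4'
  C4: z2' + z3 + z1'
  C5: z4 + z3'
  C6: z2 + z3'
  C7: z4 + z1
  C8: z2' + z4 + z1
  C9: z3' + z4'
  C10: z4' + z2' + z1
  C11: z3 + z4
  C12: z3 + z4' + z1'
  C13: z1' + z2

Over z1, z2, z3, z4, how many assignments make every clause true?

There are 2^4 = 16 truth assignments over (z1, z2, z3, z4).
Check each against the 13 clauses (columns in the order z1, z2, z3, z4):
  F F F F  ✗ fails (z4 + z1)
  F F F T  ✓ satisfies all
  F F T F  ✗ fails (z4 + z3')
  F F T T  ✗ fails (z2 + z3')
  F T F F  ✗ fails (z4 + z1)
  F T F T  ✗ fails (z4' + z2' + z1)
  F T T F  ✗ fails (z4 + z3')
  F T T T  ✗ fails (z3' + z4')
  T F F F  ✗ fails (z3 + z4)
  T F F T  ✗ fails (z4' + z2 + z1')
  T F T F  ✗ fails (z4 + z3')
  T F T T  ✗ fails (z4' + z2 + z1')
  T T F F  ✗ fails (z1' + z2' + z4)
  T T F T  ✗ fails (z1' + z4')
  T T T F  ✗ fails (z1' + z2' + z4)
  T T T T  ✗ fails (z1' + z4')
1 of the 16 rows is a model.

1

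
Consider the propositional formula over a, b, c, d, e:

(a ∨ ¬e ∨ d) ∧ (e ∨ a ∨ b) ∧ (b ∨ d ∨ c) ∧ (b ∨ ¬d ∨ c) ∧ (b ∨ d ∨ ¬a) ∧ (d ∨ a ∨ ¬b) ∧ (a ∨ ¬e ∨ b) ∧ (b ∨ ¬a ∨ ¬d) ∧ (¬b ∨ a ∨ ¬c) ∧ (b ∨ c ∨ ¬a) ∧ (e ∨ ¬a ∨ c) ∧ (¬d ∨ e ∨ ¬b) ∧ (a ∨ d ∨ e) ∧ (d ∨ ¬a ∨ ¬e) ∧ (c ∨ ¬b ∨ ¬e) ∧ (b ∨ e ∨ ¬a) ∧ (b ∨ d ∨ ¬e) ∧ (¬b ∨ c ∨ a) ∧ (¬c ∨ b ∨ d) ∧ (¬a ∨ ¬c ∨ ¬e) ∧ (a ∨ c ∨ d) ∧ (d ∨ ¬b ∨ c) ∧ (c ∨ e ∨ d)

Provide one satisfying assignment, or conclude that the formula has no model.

a=True; b=True; c=True; d=False; e=False

Branch on a: set a = True.
Branch on b: set b = True.
Branch on e: set e = False.
The clause (c) is unit, so c = True.
The clause (¬d) is unit, so d = False.
Every clause now holds.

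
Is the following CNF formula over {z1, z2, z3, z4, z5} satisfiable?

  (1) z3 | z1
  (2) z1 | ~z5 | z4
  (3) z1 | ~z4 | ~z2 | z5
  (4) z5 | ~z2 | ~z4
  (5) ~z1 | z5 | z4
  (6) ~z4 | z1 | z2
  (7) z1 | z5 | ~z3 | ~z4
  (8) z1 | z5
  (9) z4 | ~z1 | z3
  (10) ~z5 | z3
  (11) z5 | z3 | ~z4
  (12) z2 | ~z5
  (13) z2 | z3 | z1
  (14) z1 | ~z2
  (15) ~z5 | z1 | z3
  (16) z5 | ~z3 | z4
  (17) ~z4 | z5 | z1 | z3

Yes, satisfiable

Try z3 = 1.
Try z1 = 1.
Try z5 = 1.
The clause (z2) is unit, so z2 = 1.
Every clause is now satisfied; z4 is unconstrained.
A satisfying assignment: z1=1, z2=1, z3=1, z4=0, z5=1.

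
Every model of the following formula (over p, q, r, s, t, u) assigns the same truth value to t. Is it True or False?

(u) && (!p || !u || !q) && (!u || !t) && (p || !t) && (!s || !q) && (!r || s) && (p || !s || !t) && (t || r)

False

Suppose t = true.
Unit clause (u) forces u = true.
That conflicts with the unit clause (!u).
So every satisfying assignment has t = False.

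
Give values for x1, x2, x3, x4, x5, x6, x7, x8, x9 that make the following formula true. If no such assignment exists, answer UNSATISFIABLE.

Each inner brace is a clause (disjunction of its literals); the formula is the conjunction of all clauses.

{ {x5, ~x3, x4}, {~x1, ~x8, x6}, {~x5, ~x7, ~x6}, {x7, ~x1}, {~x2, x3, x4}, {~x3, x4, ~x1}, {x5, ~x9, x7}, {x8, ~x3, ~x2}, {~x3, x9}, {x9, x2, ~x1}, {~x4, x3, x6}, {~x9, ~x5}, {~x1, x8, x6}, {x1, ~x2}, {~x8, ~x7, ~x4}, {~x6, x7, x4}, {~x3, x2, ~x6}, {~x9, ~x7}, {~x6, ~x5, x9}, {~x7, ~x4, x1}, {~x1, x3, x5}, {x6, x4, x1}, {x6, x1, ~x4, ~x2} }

x1=0,  x2=0,  x3=0,  x4=0,  x5=0,  x6=1,  x7=1,  x8=1,  x9=0

Suppose x7 = 1.
From the singleton clause (~x9), x9 = 0.
From the singleton clause (~x3), x3 = 0.
Suppose x5 = 0.
From the singleton clause (~x1), x1 = 0.
From the singleton clause (~x2), x2 = 0.
From the singleton clause (~x4), x4 = 0.
From the singleton clause (x6), x6 = 1.
No clause remains; x8 is free.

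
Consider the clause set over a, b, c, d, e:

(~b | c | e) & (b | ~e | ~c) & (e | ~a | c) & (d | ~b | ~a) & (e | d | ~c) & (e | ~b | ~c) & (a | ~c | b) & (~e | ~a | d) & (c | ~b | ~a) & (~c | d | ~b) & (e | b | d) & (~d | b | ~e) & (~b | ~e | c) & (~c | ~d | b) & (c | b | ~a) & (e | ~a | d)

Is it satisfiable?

Satisfiable

Branch on b: set b = 1.
Branch on c: set c = 1.
(e) alone gives e = 1.
(d) alone gives d = 1.
No clause remains; a is free.
A satisfying assignment: a=1, b=1, c=1, d=1, e=1.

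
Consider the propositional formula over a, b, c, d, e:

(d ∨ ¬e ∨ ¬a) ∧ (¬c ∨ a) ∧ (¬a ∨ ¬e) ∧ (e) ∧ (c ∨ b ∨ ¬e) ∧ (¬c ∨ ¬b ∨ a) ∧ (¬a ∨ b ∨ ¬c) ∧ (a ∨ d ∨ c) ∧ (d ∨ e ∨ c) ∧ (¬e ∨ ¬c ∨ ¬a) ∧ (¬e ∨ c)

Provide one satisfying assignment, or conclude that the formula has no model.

The clause (e) is unit, so e = True.
The clause (¬a) is unit, so a = False.
The clause (¬c) is unit, so c = False.
Now (c) is unsatisfied and unit — conflict.

UNSATISFIABLE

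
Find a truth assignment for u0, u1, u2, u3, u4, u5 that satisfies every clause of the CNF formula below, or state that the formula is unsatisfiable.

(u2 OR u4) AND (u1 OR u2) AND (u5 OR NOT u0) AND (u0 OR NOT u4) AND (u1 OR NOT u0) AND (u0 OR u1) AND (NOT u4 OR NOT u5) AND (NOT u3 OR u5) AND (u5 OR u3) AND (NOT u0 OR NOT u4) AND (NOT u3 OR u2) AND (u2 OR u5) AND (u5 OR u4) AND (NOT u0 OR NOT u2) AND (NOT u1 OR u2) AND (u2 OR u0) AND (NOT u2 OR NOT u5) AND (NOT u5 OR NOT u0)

UNSATISFIABLE

Suppose u2 = true.
Unit clause (NOT u0) forces u0 = false.
Unit clause (NOT u4) forces u4 = false.
Unit clause (u1) forces u1 = true.
Unit clause (u5) forces u5 = true.
But (NOT u5) is also a unit clause — contradiction.
Undo u2 and try u2 = false.
Unit clause (u4) forces u4 = true.
Unit clause (u1) forces u1 = true.
But (NOT u1) is also a unit clause — contradiction.
Either choice for u2 ends in contradiction.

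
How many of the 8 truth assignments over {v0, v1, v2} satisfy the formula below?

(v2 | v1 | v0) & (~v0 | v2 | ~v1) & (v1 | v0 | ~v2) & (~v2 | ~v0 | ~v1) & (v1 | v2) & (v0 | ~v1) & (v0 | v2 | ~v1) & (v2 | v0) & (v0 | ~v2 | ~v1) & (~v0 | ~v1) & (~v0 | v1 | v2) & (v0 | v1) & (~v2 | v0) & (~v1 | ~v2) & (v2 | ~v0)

1

There are 2^3 = 8 truth assignments over (v0, v1, v2).
Split on v1. With v1 = 1, the clauses containing v1 are satisfied and ~v1 drops from the rest; 0 of the 2^2 = 4 assignments to the other variables satisfy what remains.
With v1 = 0, by the same count on the reduced clause set, 1 assignment works.
(One model: v0=T, v1=F, v2=T.)
Total: 0 + 1 = 1.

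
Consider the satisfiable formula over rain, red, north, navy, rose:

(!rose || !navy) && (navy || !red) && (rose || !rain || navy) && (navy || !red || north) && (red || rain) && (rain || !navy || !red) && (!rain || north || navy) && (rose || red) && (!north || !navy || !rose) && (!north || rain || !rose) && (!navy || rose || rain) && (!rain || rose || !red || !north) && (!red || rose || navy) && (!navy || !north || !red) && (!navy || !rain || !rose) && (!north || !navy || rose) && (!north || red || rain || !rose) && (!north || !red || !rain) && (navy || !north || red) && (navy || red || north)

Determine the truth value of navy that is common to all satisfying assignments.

Suppose navy = false.
Unit clause (!red) forces red = false.
Unit clause (rain) forces rain = true.
Unit clause (rose) forces rose = true.
Unit clause (north) forces north = true.
But (!north) is also a unit clause — contradiction.
So every satisfying assignment has navy = True.

True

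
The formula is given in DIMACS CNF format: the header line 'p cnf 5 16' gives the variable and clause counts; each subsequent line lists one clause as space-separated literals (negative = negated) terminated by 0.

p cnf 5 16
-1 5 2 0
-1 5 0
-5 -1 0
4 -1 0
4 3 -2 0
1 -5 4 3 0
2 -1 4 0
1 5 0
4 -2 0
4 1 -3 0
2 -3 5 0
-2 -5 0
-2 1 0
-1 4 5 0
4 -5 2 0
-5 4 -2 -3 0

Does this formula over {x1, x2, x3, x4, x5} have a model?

Suppose x1 = False.
The clause (x5) is unit, so x5 = True.
The clause (¬x2) is unit, so x2 = False.
The clause (x4) is unit, so x4 = True.
No clause remains; x3 is free.
A satisfying assignment: x1: False, x2: False, x3: True, x4: True, x5: True.

Satisfiable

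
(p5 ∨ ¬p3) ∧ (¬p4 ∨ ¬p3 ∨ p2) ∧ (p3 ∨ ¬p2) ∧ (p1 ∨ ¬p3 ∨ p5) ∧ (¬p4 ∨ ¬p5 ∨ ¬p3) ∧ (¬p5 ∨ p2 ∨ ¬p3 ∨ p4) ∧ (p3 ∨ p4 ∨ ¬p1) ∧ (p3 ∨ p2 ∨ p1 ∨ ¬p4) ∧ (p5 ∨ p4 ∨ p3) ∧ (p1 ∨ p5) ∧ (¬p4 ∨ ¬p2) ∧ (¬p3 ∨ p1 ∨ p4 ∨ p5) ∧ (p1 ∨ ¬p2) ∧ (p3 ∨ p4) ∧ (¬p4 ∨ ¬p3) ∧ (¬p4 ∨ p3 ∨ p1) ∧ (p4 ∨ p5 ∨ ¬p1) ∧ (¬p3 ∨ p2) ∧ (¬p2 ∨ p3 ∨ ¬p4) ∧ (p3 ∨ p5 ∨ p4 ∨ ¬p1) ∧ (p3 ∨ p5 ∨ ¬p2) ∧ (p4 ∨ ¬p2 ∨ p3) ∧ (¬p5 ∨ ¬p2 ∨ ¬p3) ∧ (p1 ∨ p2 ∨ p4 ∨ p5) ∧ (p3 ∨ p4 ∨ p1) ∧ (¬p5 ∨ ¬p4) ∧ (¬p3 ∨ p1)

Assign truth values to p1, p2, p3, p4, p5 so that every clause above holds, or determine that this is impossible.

Case p5 = False:
Unit clause (¬p3) forces p3 = False.
Unit clause (¬p2) forces p2 = False.
Unit clause (p4) forces p4 = True.
Unit clause (p1) forces p1 = True.
All clauses are satisfied.

p1=True; p2=False; p3=False; p4=True; p5=False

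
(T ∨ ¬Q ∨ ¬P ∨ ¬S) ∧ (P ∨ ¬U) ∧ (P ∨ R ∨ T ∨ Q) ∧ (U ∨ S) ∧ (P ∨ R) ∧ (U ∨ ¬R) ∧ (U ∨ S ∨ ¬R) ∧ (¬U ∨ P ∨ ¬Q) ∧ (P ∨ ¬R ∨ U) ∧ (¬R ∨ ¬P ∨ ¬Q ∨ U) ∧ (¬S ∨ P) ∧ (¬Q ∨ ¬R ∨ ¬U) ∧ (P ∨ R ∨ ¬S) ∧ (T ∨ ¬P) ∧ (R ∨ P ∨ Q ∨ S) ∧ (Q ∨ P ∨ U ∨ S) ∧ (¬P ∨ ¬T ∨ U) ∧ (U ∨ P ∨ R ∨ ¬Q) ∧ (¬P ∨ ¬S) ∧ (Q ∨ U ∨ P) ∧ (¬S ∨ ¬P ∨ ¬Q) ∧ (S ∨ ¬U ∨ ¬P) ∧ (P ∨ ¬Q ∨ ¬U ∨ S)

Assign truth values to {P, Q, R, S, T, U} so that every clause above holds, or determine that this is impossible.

Case P = True:
Unit clause (T) forces T = True.
Unit clause (U) forces U = True.
Unit clause (¬S) forces S = False.
But (S) is also a unit clause — contradiction.
That branch fails; take P = False instead.
Unit clause (¬U) forces U = False.
Unit clause (S) forces S = True.
But (¬S) is also a unit clause — contradiction.
Both values of P lead to a conflict.

UNSATISFIABLE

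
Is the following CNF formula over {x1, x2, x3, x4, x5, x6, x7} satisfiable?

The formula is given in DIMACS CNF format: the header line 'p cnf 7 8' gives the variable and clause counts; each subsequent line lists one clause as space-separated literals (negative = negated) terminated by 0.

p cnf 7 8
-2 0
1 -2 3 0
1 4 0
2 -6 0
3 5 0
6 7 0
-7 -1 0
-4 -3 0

Unit clause (¬x2) forces x2 = False.
Unit clause (¬x6) forces x6 = False.
Unit clause (x7) forces x7 = True.
Unit clause (¬x1) forces x1 = False.
Unit clause (x4) forces x4 = True.
Unit clause (¬x3) forces x3 = False.
Unit clause (x5) forces x5 = True.
This assignment satisfies each clause.
A satisfying assignment: x1: False, x2: False, x3: False, x4: True, x5: True, x6: False, x7: True.

Yes, satisfiable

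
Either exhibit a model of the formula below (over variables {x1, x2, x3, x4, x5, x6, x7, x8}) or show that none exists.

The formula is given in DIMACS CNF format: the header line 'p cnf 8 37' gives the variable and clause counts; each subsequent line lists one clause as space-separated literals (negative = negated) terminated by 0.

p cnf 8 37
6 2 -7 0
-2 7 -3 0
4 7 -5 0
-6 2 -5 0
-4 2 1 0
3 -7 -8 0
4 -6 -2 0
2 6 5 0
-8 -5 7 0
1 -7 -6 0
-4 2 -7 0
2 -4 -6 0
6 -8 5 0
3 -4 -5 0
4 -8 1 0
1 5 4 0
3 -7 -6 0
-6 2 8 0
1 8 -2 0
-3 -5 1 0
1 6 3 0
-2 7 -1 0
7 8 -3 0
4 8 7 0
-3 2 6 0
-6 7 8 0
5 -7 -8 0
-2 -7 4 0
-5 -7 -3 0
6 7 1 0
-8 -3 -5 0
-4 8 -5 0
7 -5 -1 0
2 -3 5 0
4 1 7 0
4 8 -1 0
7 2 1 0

x1 ↦ True, x2 ↦ True, x3 ↦ True, x4 ↦ True, x5 ↦ False, x6 ↦ False, x7 ↦ True, x8 ↦ False

Try x6 = False.
Try x2 = True.
Try x7 = True.
The clause (x4) is unit, so x4 = True.
Try x3 = True.
The clause (¬x5) is unit, so x5 = False.
The clause (¬x8) is unit, so x8 = False.
The clause (x1) is unit, so x1 = True.
This assignment satisfies each clause.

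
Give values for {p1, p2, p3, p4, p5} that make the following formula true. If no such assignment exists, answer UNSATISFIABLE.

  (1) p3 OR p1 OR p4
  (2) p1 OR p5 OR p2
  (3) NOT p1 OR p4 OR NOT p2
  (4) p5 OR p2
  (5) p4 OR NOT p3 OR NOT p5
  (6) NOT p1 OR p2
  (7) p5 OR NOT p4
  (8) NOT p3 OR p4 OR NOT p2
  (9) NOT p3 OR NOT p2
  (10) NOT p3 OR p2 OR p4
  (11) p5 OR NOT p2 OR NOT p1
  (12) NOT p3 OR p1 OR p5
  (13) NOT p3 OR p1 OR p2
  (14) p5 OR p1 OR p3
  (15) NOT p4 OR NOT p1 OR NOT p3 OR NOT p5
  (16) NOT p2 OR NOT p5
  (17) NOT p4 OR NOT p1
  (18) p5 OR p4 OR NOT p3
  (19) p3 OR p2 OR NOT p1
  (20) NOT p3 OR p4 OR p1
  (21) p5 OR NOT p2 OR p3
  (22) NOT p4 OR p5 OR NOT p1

Case p5 = true:
From the singleton clause (NOT p2), p2 = false.
From the singleton clause (NOT p1), p1 = false.
From the singleton clause (NOT p3), p3 = false.
From the singleton clause (p4), p4 = true.
This assignment satisfies each clause.

p1=false,  p2=false,  p3=false,  p4=true,  p5=true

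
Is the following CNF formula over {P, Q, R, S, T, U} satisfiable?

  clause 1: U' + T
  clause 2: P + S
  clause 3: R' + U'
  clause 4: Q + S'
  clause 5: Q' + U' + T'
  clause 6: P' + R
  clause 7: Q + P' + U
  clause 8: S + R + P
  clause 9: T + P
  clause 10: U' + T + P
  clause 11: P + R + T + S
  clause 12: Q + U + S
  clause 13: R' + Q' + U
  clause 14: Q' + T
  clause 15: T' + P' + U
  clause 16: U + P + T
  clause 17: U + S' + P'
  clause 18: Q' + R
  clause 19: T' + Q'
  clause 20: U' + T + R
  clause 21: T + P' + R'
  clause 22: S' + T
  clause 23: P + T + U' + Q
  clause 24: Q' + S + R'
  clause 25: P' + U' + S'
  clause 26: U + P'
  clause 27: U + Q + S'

Unsatisfiable

Try U = 0.
(P') alone gives P = 0.
(S) alone gives S = 1.
(Q) alone gives Q = 1.
(T) alone gives T = 1.
But (T') is also a unit clause — contradiction.
So U must be the other value — set U = 1.
(T) alone gives T = 1.
(R') alone gives R = 0.
(Q') alone gives Q = 0.
(S') alone gives S = 0.
(P) alone gives P = 1.
But (P') is also a unit clause — contradiction.
Either choice for U ends in contradiction.
No assignment satisfies every clause.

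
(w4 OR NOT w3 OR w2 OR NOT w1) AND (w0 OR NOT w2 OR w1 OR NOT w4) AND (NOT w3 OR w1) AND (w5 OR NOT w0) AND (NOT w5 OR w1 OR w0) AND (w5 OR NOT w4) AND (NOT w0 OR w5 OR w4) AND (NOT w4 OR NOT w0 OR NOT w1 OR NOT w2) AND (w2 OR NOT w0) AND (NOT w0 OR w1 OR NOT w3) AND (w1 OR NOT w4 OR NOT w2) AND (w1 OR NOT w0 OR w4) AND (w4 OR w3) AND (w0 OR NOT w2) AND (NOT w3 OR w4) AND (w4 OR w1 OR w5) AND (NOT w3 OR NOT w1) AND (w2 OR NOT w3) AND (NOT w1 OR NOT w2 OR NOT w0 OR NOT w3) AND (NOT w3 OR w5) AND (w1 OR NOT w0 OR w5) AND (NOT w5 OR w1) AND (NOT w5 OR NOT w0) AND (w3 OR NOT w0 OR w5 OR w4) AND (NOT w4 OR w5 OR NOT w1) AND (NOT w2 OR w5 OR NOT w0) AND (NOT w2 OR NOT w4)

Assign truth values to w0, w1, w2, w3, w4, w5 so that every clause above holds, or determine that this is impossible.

Try w3 = false.
(w4) alone gives w4 = true.
(w5) alone gives w5 = true.
(w1) alone gives w1 = true.
(NOT w0) alone gives w0 = false.
(NOT w2) alone gives w2 = false.
This assignment satisfies each clause.

w0: false; w1: true; w2: false; w3: false; w4: true; w5: true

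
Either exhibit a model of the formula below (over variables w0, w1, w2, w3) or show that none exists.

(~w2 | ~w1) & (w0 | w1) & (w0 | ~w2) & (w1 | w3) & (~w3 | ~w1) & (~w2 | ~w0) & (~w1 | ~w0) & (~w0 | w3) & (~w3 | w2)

Branch on w2: set w2 = 0.
Unit clause (~w3) forces w3 = 0.
Unit clause (w1) forces w1 = 1.
Unit clause (~w0) forces w0 = 0.
This assignment satisfies each clause.

w0 ↦ 0; w1 ↦ 1; w2 ↦ 0; w3 ↦ 0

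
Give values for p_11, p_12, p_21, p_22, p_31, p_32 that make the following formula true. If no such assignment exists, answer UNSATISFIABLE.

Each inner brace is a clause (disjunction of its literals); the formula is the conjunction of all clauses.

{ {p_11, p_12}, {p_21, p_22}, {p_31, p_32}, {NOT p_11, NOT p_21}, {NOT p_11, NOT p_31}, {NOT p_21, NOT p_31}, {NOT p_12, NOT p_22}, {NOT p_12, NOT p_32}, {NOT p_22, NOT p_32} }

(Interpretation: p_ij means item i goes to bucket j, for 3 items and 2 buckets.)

UNSATISFIABLE

Case p_11 = true:
From the singleton clause (NOT p_21), p_21 = false.
From the singleton clause (p_22), p_22 = true.
From the singleton clause (NOT p_31), p_31 = false.
From the singleton clause (p_32), p_32 = true.
Now (NOT p_32) is unsatisfied and unit — conflict.
Backtrack on p_11: now try p_11 = false.
From the singleton clause (p_12), p_12 = true.
From the singleton clause (NOT p_22), p_22 = false.
From the singleton clause (p_21), p_21 = true.
From the singleton clause (NOT p_31), p_31 = false.
From the singleton clause (p_32), p_32 = true.
Now (NOT p_32) is unsatisfied and unit — conflict.
Neither p_11 = true nor p_11 = false works.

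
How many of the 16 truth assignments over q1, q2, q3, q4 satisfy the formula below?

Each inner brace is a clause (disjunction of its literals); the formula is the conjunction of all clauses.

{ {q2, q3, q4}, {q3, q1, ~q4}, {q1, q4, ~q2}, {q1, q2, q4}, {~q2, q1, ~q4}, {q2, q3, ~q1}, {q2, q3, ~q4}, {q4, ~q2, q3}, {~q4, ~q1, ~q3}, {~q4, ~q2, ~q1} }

There are 2^4 = 16 truth assignments over (q1, q2, q3, q4).
Split on q2. With q2 = 1, the clauses containing q2 are satisfied and ~q2 drops from the rest; 1 of the 2^3 = 8 assignments to the other variables satisfy what remains.
With q2 = 0, by the same count on the reduced clause set, 2 assignments work.
(One model: q1=F, q2=F, q3=T, q4=T.)
Total: 1 + 2 = 3.

3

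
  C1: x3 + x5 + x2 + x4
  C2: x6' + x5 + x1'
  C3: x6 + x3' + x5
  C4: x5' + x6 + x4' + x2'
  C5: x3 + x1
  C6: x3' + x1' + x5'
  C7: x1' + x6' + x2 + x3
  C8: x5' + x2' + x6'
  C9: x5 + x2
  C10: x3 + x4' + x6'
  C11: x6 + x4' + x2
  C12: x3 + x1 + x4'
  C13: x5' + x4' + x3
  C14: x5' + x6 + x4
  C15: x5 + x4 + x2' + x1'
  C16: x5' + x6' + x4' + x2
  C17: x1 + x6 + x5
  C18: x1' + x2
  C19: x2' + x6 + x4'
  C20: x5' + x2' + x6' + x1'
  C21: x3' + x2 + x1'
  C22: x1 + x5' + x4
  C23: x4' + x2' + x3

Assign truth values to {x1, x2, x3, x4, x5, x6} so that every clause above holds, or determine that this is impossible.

x1: 0, x2: 1, x3: 1, x4: 0, x5: 0, x6: 1

Branch on x3: set x3 = 1.
Branch on x6: set x6 = 1.
Branch on x5: set x5 = 0.
Unit clause (x1') forces x1 = 0.
Unit clause (x2) forces x2 = 1.
Every clause is now satisfied; x4 is unconstrained.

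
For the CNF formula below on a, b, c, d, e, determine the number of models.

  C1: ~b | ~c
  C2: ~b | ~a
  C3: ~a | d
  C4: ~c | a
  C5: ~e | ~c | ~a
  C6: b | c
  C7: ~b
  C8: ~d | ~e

There are 2^5 = 32 truth assignments over (a, b, c, d, e).
Split on c. With c = 1, the clauses containing c are satisfied and ~c drops from the rest; 1 of the 2^4 = 16 assignments to the other variables satisfy what remains.
With c = 0, by the same count on the reduced clause set, 0 assignments work.
Total: 1 + 0 = 1.

1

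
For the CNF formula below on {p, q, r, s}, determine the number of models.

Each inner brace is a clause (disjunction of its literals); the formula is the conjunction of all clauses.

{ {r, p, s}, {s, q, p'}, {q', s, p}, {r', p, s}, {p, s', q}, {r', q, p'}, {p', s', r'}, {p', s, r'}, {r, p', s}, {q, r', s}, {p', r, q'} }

There are 2^4 = 16 truth assignments over (p, q, r, s).
Check each against the 11 clauses (columns in the order p, q, r, s):
  F F F F  ✗ fails (r + p + s)
  F F F T  ✗ fails (p + s' + q)
  F F T F  ✗ fails (r' + p + s)
  F F T T  ✗ fails (p + s' + q)
  F T F F  ✗ fails (r + p + s)
  F T F T  ✓ satisfies all
  F T T F  ✗ fails (q' + s + p)
  F T T T  ✓ satisfies all
  T F F F  ✗ fails (s + q + p')
  T F F T  ✓ satisfies all
  T F T F  ✗ fails (s + q + p')
  T F T T  ✗ fails (r' + q + p')
  T T F F  ✗ fails (r + p' + s)
  T T F T  ✗ fails (p' + r + q')
  T T T F  ✗ fails (p' + s + r')
  T T T T  ✗ fails (p' + s' + r')
3 of the 16 rows are models.

3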